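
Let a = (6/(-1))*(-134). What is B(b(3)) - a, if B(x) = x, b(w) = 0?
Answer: -804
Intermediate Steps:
a = 804 (a = (6*(-1))*(-134) = -6*(-134) = 804)
B(b(3)) - a = 0 - 1*804 = 0 - 804 = -804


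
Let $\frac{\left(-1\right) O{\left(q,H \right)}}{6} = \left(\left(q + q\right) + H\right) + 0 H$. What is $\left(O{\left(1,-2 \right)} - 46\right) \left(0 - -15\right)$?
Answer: $-690$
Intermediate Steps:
$O{\left(q,H \right)} = - 12 q - 6 H$ ($O{\left(q,H \right)} = - 6 \left(\left(\left(q + q\right) + H\right) + 0 H\right) = - 6 \left(\left(2 q + H\right) + 0\right) = - 6 \left(\left(H + 2 q\right) + 0\right) = - 6 \left(H + 2 q\right) = - 12 q - 6 H$)
$\left(O{\left(1,-2 \right)} - 46\right) \left(0 - -15\right) = \left(\left(\left(-12\right) 1 - -12\right) - 46\right) \left(0 - -15\right) = \left(\left(-12 + 12\right) - 46\right) \left(0 + 15\right) = \left(0 - 46\right) 15 = \left(-46\right) 15 = -690$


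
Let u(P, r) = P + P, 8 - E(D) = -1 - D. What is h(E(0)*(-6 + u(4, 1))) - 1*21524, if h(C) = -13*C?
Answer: -21758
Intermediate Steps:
E(D) = 9 + D (E(D) = 8 - (-1 - D) = 8 + (1 + D) = 9 + D)
u(P, r) = 2*P
h(E(0)*(-6 + u(4, 1))) - 1*21524 = -13*(9 + 0)*(-6 + 2*4) - 1*21524 = -117*(-6 + 8) - 21524 = -117*2 - 21524 = -13*18 - 21524 = -234 - 21524 = -21758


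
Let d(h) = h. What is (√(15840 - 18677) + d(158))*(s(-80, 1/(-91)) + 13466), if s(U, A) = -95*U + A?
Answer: 302886790/91 + 1917005*I*√2837/91 ≈ 3.3284e+6 + 1.122e+6*I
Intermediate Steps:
s(U, A) = A - 95*U
(√(15840 - 18677) + d(158))*(s(-80, 1/(-91)) + 13466) = (√(15840 - 18677) + 158)*((1/(-91) - 95*(-80)) + 13466) = (√(-2837) + 158)*((-1/91 + 7600) + 13466) = (I*√2837 + 158)*(691599/91 + 13466) = (158 + I*√2837)*(1917005/91) = 302886790/91 + 1917005*I*√2837/91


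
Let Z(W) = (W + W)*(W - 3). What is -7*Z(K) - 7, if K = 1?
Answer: 21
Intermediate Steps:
Z(W) = 2*W*(-3 + W) (Z(W) = (2*W)*(-3 + W) = 2*W*(-3 + W))
-7*Z(K) - 7 = -14*(-3 + 1) - 7 = -14*(-2) - 7 = -7*(-4) - 7 = 28 - 7 = 21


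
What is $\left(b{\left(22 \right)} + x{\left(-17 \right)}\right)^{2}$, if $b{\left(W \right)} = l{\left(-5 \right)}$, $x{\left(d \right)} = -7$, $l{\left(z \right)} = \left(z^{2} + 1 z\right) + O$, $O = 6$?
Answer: $361$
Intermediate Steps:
$l{\left(z \right)} = 6 + z + z^{2}$ ($l{\left(z \right)} = \left(z^{2} + 1 z\right) + 6 = \left(z^{2} + z\right) + 6 = \left(z + z^{2}\right) + 6 = 6 + z + z^{2}$)
$b{\left(W \right)} = 26$ ($b{\left(W \right)} = 6 - 5 + \left(-5\right)^{2} = 6 - 5 + 25 = 26$)
$\left(b{\left(22 \right)} + x{\left(-17 \right)}\right)^{2} = \left(26 - 7\right)^{2} = 19^{2} = 361$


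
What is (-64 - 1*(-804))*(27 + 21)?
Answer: 35520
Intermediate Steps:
(-64 - 1*(-804))*(27 + 21) = (-64 + 804)*48 = 740*48 = 35520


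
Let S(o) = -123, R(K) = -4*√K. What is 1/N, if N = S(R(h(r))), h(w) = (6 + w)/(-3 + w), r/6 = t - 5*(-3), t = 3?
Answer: -1/123 ≈ -0.0081301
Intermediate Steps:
r = 108 (r = 6*(3 - 5*(-3)) = 6*(3 + 15) = 6*18 = 108)
h(w) = (6 + w)/(-3 + w)
N = -123
1/N = 1/(-123) = -1/123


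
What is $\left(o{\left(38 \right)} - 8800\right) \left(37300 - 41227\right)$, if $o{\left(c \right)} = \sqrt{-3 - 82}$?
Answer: $34557600 - 3927 i \sqrt{85} \approx 3.4558 \cdot 10^{7} - 36205.0 i$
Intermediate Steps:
$o{\left(c \right)} = i \sqrt{85}$ ($o{\left(c \right)} = \sqrt{-85} = i \sqrt{85}$)
$\left(o{\left(38 \right)} - 8800\right) \left(37300 - 41227\right) = \left(i \sqrt{85} - 8800\right) \left(37300 - 41227\right) = \left(-8800 + i \sqrt{85}\right) \left(-3927\right) = 34557600 - 3927 i \sqrt{85}$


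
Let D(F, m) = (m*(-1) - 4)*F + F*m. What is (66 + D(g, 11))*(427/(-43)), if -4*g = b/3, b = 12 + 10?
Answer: -93940/129 ≈ -728.22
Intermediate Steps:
b = 22
g = -11/6 (g = -11/(2*3) = -1/4*22/3 = -11/6 ≈ -1.8333)
D(F, m) = F*m + F*(-4 - m) (D(F, m) = (-m - 4)*F + F*m = (-4 - m)*F + F*m = F*(-4 - m) + F*m = F*m + F*(-4 - m))
(66 + D(g, 11))*(427/(-43)) = (66 - 4*(-11/6))*(427/(-43)) = (66 + 22/3)*(427*(-1/43)) = (220/3)*(-427/43) = -93940/129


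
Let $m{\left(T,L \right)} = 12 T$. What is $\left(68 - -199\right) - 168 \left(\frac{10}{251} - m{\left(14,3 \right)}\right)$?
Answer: $\frac{7149561}{251} \approx 28484.0$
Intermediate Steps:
$\left(68 - -199\right) - 168 \left(\frac{10}{251} - m{\left(14,3 \right)}\right) = \left(68 - -199\right) - 168 \left(\frac{10}{251} - 12 \cdot 14\right) = \left(68 + 199\right) - 168 \left(10 \cdot \frac{1}{251} - 168\right) = 267 - 168 \left(\frac{10}{251} - 168\right) = 267 - - \frac{7082544}{251} = 267 + \frac{7082544}{251} = \frac{7149561}{251}$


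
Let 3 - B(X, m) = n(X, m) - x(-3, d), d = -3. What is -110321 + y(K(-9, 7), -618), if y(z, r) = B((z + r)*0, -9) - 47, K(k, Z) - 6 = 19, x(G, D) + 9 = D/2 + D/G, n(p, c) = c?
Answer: -220731/2 ≈ -1.1037e+5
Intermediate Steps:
x(G, D) = -9 + D/2 + D/G (x(G, D) = -9 + (D/2 + D/G) = -9 + D/2 + D/G)
K(k, Z) = 25 (K(k, Z) = 6 + 19 = 25)
B(X, m) = -13/2 - m (B(X, m) = 3 - (m - (-9 + (½)*(-3) - 3/(-3))) = 3 - (m - (-9 - 3/2 - 3*(-⅓))) = 3 - (m - (-9 - 3/2 + 1)) = 3 - (m - 1*(-19/2)) = 3 - (m + 19/2) = 3 - (19/2 + m) = 3 + (-19/2 - m) = -13/2 - m)
y(z, r) = -89/2 (y(z, r) = (-13/2 - 1*(-9)) - 47 = (-13/2 + 9) - 47 = 5/2 - 47 = -89/2)
-110321 + y(K(-9, 7), -618) = -110321 - 89/2 = -220731/2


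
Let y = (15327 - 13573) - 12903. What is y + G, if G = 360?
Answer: -10789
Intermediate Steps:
y = -11149 (y = 1754 - 12903 = -11149)
y + G = -11149 + 360 = -10789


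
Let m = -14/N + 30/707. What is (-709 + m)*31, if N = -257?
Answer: -3993016473/181699 ≈ -21976.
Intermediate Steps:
m = 17608/181699 (m = -14/(-257) + 30/707 = -14*(-1/257) + 30*(1/707) = 14/257 + 30/707 = 17608/181699 ≈ 0.096907)
(-709 + m)*31 = (-709 + 17608/181699)*31 = -128806983/181699*31 = -3993016473/181699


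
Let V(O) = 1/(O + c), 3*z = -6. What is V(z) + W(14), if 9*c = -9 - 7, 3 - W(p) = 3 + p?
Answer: -485/34 ≈ -14.265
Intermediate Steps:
z = -2 (z = (⅓)*(-6) = -2)
W(p) = -p (W(p) = 3 - (3 + p) = 3 + (-3 - p) = -p)
c = -16/9 (c = (-9 - 7)/9 = (⅑)*(-16) = -16/9 ≈ -1.7778)
V(O) = 1/(-16/9 + O) (V(O) = 1/(O - 16/9) = 1/(-16/9 + O))
V(z) + W(14) = 9/(-16 + 9*(-2)) - 1*14 = 9/(-16 - 18) - 14 = 9/(-34) - 14 = 9*(-1/34) - 14 = -9/34 - 14 = -485/34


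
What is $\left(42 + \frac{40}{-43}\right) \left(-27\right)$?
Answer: $- \frac{47682}{43} \approx -1108.9$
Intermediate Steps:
$\left(42 + \frac{40}{-43}\right) \left(-27\right) = \left(42 + 40 \left(- \frac{1}{43}\right)\right) \left(-27\right) = \left(42 - \frac{40}{43}\right) \left(-27\right) = \frac{1766}{43} \left(-27\right) = - \frac{47682}{43}$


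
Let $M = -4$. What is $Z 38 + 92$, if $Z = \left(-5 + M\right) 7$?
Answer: $-2302$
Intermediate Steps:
$Z = -63$ ($Z = \left(-5 - 4\right) 7 = \left(-9\right) 7 = -63$)
$Z 38 + 92 = \left(-63\right) 38 + 92 = -2394 + 92 = -2302$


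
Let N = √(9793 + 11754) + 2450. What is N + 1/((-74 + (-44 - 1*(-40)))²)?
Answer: 14905801/6084 + √21547 ≈ 2596.8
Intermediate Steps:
N = 2450 + √21547 (N = √21547 + 2450 = 2450 + √21547 ≈ 2596.8)
N + 1/((-74 + (-44 - 1*(-40)))²) = (2450 + √21547) + 1/((-74 + (-44 - 1*(-40)))²) = (2450 + √21547) + 1/((-74 + (-44 + 40))²) = (2450 + √21547) + 1/((-74 - 4)²) = (2450 + √21547) + 1/((-78)²) = (2450 + √21547) + 1/6084 = 14905801/6084 + √21547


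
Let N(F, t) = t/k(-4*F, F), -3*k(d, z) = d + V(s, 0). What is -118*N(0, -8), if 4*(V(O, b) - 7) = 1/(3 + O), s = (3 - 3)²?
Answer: -33984/85 ≈ -399.81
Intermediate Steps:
s = 0 (s = 0² = 0)
V(O, b) = 7 + 1/(4*(3 + O))
k(d, z) = -85/36 - d/3 (k(d, z) = -(d + (85 + 28*0)/(4*(3 + 0)))/3 = -(d + (¼)*(85 + 0)/3)/3 = -(d + (¼)*(⅓)*85)/3 = -(d + 85/12)/3 = -(85/12 + d)/3 = -85/36 - d/3)
N(F, t) = t/(-85/36 + 4*F/3) (N(F, t) = t/(-85/36 - (-4)*F/3) = t/(-85/36 + 4*F/3))
-118*N(0, -8) = -4248*(-8)/(-85 + 48*0) = -4248*(-8)/(-85 + 0) = -4248*(-8)/(-85) = -4248*(-8)*(-1)/85 = -118*288/85 = -33984/85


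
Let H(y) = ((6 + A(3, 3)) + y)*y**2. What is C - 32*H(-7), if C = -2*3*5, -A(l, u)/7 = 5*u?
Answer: 166178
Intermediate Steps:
A(l, u) = -35*u
H(y) = y**2*(-99 + y) (H(y) = ((6 - 35*3) + y)*y**2 = ((6 - 105) + y)*y**2 = (-99 + y)*y**2 = y**2*(-99 + y))
C = -30 (C = -6*5 = -30)
C - 32*H(-7) = -30 - 32*(-7)**2*(-99 - 7) = -30 - 1568*(-106) = -30 - 32*(-5194) = -30 + 166208 = 166178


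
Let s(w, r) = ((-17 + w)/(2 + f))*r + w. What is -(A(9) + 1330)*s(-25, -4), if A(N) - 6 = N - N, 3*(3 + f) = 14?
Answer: -305944/11 ≈ -27813.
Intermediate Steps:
f = 5/3 (f = -3 + (⅓)*14 = -3 + 14/3 = 5/3 ≈ 1.6667)
s(w, r) = w + r*(-51/11 + 3*w/11) (s(w, r) = ((-17 + w)/(2 + 5/3))*r + w = ((-17 + w)/(11/3))*r + w = ((-17 + w)*(3/11))*r + w = (-51/11 + 3*w/11)*r + w = r*(-51/11 + 3*w/11) + w = w + r*(-51/11 + 3*w/11))
A(N) = 6 (A(N) = 6 + (N - N) = 6 + 0 = 6)
-(A(9) + 1330)*s(-25, -4) = -(6 + 1330)*(-25 - 51/11*(-4) + (3/11)*(-4)*(-25)) = -1336*(-25 + 204/11 + 300/11) = -1336*229/11 = -1*305944/11 = -305944/11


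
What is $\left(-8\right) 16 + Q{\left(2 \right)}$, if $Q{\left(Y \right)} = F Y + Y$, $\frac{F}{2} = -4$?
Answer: $-142$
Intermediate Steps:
$F = -8$ ($F = 2 \left(-4\right) = -8$)
$Q{\left(Y \right)} = - 7 Y$ ($Q{\left(Y \right)} = - 8 Y + Y = - 7 Y$)
$\left(-8\right) 16 + Q{\left(2 \right)} = \left(-8\right) 16 - 14 = -128 - 14 = -142$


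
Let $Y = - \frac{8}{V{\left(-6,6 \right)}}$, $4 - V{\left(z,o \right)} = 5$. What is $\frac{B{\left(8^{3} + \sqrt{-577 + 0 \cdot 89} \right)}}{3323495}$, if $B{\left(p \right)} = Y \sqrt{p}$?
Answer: $\frac{8 \sqrt{512 + i \sqrt{577}}}{3323495} \approx 5.4482 \cdot 10^{-5} + 1.2773 \cdot 10^{-6} i$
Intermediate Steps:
$V{\left(z,o \right)} = -1$ ($V{\left(z,o \right)} = 4 - 5 = -1$)
$Y = 8$ ($Y = - \frac{8}{-1} = \left(-8\right) \left(-1\right) = 8$)
$B{\left(p \right)} = 8 \sqrt{p}$
$\frac{B{\left(8^{3} + \sqrt{-577 + 0 \cdot 89} \right)}}{3323495} = \frac{8 \sqrt{8^{3} + \sqrt{-577 + 0 \cdot 89}}}{3323495} = 8 \sqrt{512 + \sqrt{-577 + 0}} \cdot \frac{1}{3323495} = 8 \sqrt{512 + \sqrt{-577}} \cdot \frac{1}{3323495} = 8 \sqrt{512 + i \sqrt{577}} \cdot \frac{1}{3323495} = \frac{8 \sqrt{512 + i \sqrt{577}}}{3323495}$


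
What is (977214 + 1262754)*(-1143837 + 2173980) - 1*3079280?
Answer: 2307484276144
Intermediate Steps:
(977214 + 1262754)*(-1143837 + 2173980) - 1*3079280 = 2239968*1030143 - 3079280 = 2307487355424 - 3079280 = 2307484276144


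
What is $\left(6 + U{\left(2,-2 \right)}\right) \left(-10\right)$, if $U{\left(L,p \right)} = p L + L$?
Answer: $-40$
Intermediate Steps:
$U{\left(L,p \right)} = L + L p$ ($U{\left(L,p \right)} = L p + L = L + L p$)
$\left(6 + U{\left(2,-2 \right)}\right) \left(-10\right) = \left(6 + 2 \left(1 - 2\right)\right) \left(-10\right) = \left(6 + 2 \left(-1\right)\right) \left(-10\right) = \left(6 - 2\right) \left(-10\right) = 4 \left(-10\right) = -40$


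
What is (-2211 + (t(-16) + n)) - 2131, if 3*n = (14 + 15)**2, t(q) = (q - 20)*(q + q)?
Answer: -8729/3 ≈ -2909.7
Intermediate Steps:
t(q) = 2*q*(-20 + q) (t(q) = (-20 + q)*(2*q) = 2*q*(-20 + q))
n = 841/3 (n = (14 + 15)**2/3 = (1/3)*29**2 = (1/3)*841 = 841/3 ≈ 280.33)
(-2211 + (t(-16) + n)) - 2131 = (-2211 + (2*(-16)*(-20 - 16) + 841/3)) - 2131 = (-2211 + (2*(-16)*(-36) + 841/3)) - 2131 = (-2211 + (1152 + 841/3)) - 2131 = (-2211 + 4297/3) - 2131 = -2336/3 - 2131 = -8729/3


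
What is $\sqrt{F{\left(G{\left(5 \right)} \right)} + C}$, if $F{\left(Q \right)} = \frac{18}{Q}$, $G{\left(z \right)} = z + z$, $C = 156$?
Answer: $\frac{\sqrt{3945}}{5} \approx 12.562$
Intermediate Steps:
$G{\left(z \right)} = 2 z$
$\sqrt{F{\left(G{\left(5 \right)} \right)} + C} = \sqrt{\frac{18}{2 \cdot 5} + 156} = \sqrt{\frac{18}{10} + 156} = \sqrt{18 \cdot \frac{1}{10} + 156} = \sqrt{\frac{9}{5} + 156} = \sqrt{\frac{789}{5}} = \frac{\sqrt{3945}}{5}$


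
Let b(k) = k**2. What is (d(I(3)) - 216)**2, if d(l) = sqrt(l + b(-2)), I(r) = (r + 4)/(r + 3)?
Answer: (1296 - sqrt(186))**2/36 ≈ 45679.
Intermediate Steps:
I(r) = (4 + r)/(3 + r)
d(l) = sqrt(4 + l) (d(l) = sqrt(l + (-2)**2) = sqrt(l + 4) = sqrt(4 + l))
(d(I(3)) - 216)**2 = (sqrt(4 + (4 + 3)/(3 + 3)) - 216)**2 = (sqrt(4 + 7/6) - 216)**2 = (sqrt(31/6) - 216)**2 = (sqrt(186)/6 - 216)**2 = (-216 + sqrt(186)/6)**2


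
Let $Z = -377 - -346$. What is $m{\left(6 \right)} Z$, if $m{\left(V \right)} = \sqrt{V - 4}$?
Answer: $- 31 \sqrt{2} \approx -43.841$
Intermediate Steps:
$Z = -31$ ($Z = -377 + 346 = -31$)
$m{\left(V \right)} = \sqrt{-4 + V}$
$m{\left(6 \right)} Z = \sqrt{-4 + 6} \left(-31\right) = \sqrt{2} \left(-31\right) = - 31 \sqrt{2}$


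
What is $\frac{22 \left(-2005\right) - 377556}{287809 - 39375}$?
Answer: $- \frac{210833}{124217} \approx -1.6973$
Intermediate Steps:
$\frac{22 \left(-2005\right) - 377556}{287809 - 39375} = \frac{-44110 - 377556}{248434} = \left(-421666\right) \frac{1}{248434} = - \frac{210833}{124217}$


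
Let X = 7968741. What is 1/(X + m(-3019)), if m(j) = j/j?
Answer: 1/7968742 ≈ 1.2549e-7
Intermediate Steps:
m(j) = 1
1/(X + m(-3019)) = 1/(7968741 + 1) = 1/7968742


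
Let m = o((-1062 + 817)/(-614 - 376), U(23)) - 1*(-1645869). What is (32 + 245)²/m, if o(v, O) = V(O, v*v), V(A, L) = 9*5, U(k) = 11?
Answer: 76729/1645914 ≈ 0.046618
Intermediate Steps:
V(A, L) = 45
o(v, O) = 45
m = 1645914 (m = 45 - 1*(-1645869) = 45 + 1645869 = 1645914)
(32 + 245)²/m = (32 + 245)²/1645914 = 277²*(1/1645914) = 76729*(1/1645914) = 76729/1645914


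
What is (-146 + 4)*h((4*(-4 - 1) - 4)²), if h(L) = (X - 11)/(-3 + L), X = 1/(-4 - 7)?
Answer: 17324/6303 ≈ 2.7485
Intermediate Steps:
X = -1/11 (X = 1/(-11) = -1/11 ≈ -0.090909)
h(L) = -122/(11*(-3 + L)) (h(L) = (-1/11 - 11)/(-3 + L) = -122/(11*(-3 + L)))
(-146 + 4)*h((4*(-4 - 1) - 4)²) = (-146 + 4)*(-122/(-33 + 11*(4*(-4 - 1) - 4)²)) = -(-17324)/(-33 + 11*(4*(-5) - 4)²) = -(-17324)/(-33 + 11*(-20 - 4)²) = -(-17324)/(-33 + 11*(-24)²) = -(-17324)/(-33 + 11*576) = -(-17324)/(-33 + 6336) = -(-17324)/6303 = -142*(-122/6303) = 17324/6303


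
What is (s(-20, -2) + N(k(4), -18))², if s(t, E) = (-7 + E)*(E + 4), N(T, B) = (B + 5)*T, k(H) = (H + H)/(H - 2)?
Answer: 4900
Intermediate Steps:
k(H) = 2*H/(-2 + H) (k(H) = (2*H)/(-2 + H) = 2*H/(-2 + H))
N(T, B) = T*(5 + B) (N(T, B) = (5 + B)*T = T*(5 + B))
s(t, E) = (-7 + E)*(4 + E)
(s(-20, -2) + N(k(4), -18))² = ((-28 + (-2)² - 3*(-2)) + (2*4/(-2 + 4))*(5 - 18))² = ((-28 + 4 + 6) + (2*4/2)*(-13))² = (-18 + (2*4*(½))*(-13))² = (-18 + 4*(-13))² = (-18 - 52)² = (-70)² = 4900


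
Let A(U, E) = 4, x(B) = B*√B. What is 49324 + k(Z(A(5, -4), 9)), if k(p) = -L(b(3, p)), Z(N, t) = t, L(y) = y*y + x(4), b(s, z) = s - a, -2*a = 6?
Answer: 49280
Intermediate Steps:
a = -3 (a = -½*6 = -3)
x(B) = B^(3/2)
b(s, z) = 3 + s (b(s, z) = s - 1*(-3) = s + 3 = 3 + s)
L(y) = 8 + y² (L(y) = y*y + 4^(3/2) = y² + 8 = 8 + y²)
k(p) = -44 (k(p) = -(8 + (3 + 3)²) = -(8 + 6²) = -(8 + 36) = -1*44 = -44)
49324 + k(Z(A(5, -4), 9)) = 49324 - 44 = 49280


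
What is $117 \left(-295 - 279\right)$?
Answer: $-67158$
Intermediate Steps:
$117 \left(-295 - 279\right) = 117 \left(-574\right) = -67158$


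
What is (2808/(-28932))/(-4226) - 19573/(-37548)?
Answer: 99717925955/191286145764 ≈ 0.52130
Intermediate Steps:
(2808/(-28932))/(-4226) - 19573/(-37548) = (2808*(-1/28932))*(-1/4226) - 19573*(-1/37548) = -234/2411*(-1/4226) + 19573/37548 = 117/5094443 + 19573/37548 = 99717925955/191286145764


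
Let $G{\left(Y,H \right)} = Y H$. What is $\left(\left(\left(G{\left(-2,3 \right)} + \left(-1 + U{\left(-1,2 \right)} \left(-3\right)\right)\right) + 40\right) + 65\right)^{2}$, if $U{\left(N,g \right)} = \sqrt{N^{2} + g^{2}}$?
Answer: $9649 - 588 \sqrt{5} \approx 8334.2$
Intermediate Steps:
$G{\left(Y,H \right)} = H Y$
$\left(\left(\left(G{\left(-2,3 \right)} + \left(-1 + U{\left(-1,2 \right)} \left(-3\right)\right)\right) + 40\right) + 65\right)^{2} = \left(\left(\left(3 \left(-2\right) + \left(-1 + \sqrt{\left(-1\right)^{2} + 2^{2}} \left(-3\right)\right)\right) + 40\right) + 65\right)^{2} = \left(\left(\left(-6 + \left(-1 + \sqrt{1 + 4} \left(-3\right)\right)\right) + 40\right) + 65\right)^{2} = \left(\left(\left(-6 + \left(-1 + \sqrt{5} \left(-3\right)\right)\right) + 40\right) + 65\right)^{2} = \left(\left(\left(-6 - \left(1 + 3 \sqrt{5}\right)\right) + 40\right) + 65\right)^{2} = \left(\left(\left(-7 - 3 \sqrt{5}\right) + 40\right) + 65\right)^{2} = \left(\left(33 - 3 \sqrt{5}\right) + 65\right)^{2} = \left(98 - 3 \sqrt{5}\right)^{2}$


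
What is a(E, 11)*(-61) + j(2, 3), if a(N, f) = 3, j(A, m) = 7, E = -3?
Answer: -176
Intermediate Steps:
a(E, 11)*(-61) + j(2, 3) = 3*(-61) + 7 = -183 + 7 = -176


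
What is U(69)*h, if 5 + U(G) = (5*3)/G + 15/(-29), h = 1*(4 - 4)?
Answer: 0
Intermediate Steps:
h = 0 (h = 1*0 = 0)
U(G) = -160/29 + 15/G (U(G) = -5 + ((5*3)/G + 15/(-29)) = -5 + (15/G + 15*(-1/29)) = -5 + (15/G - 15/29) = -5 + (-15/29 + 15/G) = -160/29 + 15/G)
U(69)*h = (-160/29 + 15/69)*0 = (-160/29 + 15*(1/69))*0 = (-160/29 + 5/23)*0 = -3535/667*0 = 0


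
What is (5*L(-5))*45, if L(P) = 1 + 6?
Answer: 1575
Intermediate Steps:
L(P) = 7
(5*L(-5))*45 = (5*7)*45 = 35*45 = 1575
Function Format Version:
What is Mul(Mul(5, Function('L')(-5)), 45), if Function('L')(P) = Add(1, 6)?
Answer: 1575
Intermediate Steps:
Function('L')(P) = 7
Mul(Mul(5, Function('L')(-5)), 45) = Mul(Mul(5, 7), 45) = Mul(35, 45) = 1575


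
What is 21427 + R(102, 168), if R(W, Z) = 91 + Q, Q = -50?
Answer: 21468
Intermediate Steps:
R(W, Z) = 41 (R(W, Z) = 91 - 50 = 41)
21427 + R(102, 168) = 21427 + 41 = 21468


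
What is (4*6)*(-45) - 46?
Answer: -1126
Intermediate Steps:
(4*6)*(-45) - 46 = 24*(-45) - 46 = -1080 - 46 = -1126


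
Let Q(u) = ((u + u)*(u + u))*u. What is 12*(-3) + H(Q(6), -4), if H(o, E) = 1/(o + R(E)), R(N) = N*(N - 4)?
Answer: -32255/896 ≈ -35.999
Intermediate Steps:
R(N) = N*(-4 + N)
Q(u) = 4*u³ (Q(u) = ((2*u)*(2*u))*u = (4*u²)*u = 4*u³)
H(o, E) = 1/(o + E*(-4 + E))
12*(-3) + H(Q(6), -4) = 12*(-3) + 1/(4*6³ - 4*(-4 - 4)) = -36 + 1/(4*216 - 4*(-8)) = -36 + 1/(864 + 32) = -36 + 1/896 = -32255/896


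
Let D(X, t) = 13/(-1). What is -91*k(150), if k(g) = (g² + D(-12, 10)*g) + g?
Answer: -1883700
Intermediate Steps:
D(X, t) = -13 (D(X, t) = 13*(-1) = -13)
k(g) = g² - 12*g (k(g) = (g² - 13*g) + g = g² - 12*g)
-91*k(150) = -13650*(-12 + 150) = -13650*138 = -91*20700 = -1883700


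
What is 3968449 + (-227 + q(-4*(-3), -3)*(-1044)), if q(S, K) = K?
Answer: 3971354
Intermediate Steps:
3968449 + (-227 + q(-4*(-3), -3)*(-1044)) = 3968449 + (-227 - 3*(-1044)) = 3968449 + (-227 + 3132) = 3968449 + 2905 = 3971354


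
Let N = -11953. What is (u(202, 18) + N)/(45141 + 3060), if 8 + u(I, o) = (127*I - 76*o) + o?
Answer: 12343/48201 ≈ 0.25607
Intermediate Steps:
u(I, o) = -8 - 75*o + 127*I (u(I, o) = -8 + ((127*I - 76*o) + o) = -8 + ((-76*o + 127*I) + o) = -8 + (-75*o + 127*I) = -8 - 75*o + 127*I)
(u(202, 18) + N)/(45141 + 3060) = ((-8 - 75*18 + 127*202) - 11953)/(45141 + 3060) = ((-8 - 1350 + 25654) - 11953)/48201 = (24296 - 11953)*(1/48201) = 12343*(1/48201) = 12343/48201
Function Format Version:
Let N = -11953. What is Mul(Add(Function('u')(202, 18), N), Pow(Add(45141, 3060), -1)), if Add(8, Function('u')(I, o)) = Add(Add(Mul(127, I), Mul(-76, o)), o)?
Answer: Rational(12343, 48201) ≈ 0.25607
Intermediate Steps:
Function('u')(I, o) = Add(-8, Mul(-75, o), Mul(127, I)) (Function('u')(I, o) = Add(-8, Add(Add(Mul(127, I), Mul(-76, o)), o)) = Add(-8, Add(Add(Mul(-76, o), Mul(127, I)), o)) = Add(-8, Add(Mul(-75, o), Mul(127, I))) = Add(-8, Mul(-75, o), Mul(127, I)))
Mul(Add(Function('u')(202, 18), N), Pow(Add(45141, 3060), -1)) = Mul(Add(Add(-8, Mul(-75, 18), Mul(127, 202)), -11953), Pow(Add(45141, 3060), -1)) = Mul(Add(Add(-8, -1350, 25654), -11953), Pow(48201, -1)) = Mul(Add(24296, -11953), Rational(1, 48201)) = Mul(12343, Rational(1, 48201)) = Rational(12343, 48201)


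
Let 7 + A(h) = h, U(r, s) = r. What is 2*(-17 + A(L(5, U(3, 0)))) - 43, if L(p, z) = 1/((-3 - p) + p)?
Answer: -275/3 ≈ -91.667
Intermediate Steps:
L(p, z) = -⅓ (L(p, z) = 1/(-3) = -⅓)
A(h) = -7 + h
2*(-17 + A(L(5, U(3, 0)))) - 43 = 2*(-17 + (-7 - ⅓)) - 43 = 2*(-17 - 22/3) - 43 = 2*(-73/3) - 43 = -146/3 - 43 = -275/3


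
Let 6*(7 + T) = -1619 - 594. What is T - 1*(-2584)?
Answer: 13249/6 ≈ 2208.2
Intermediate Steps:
T = -2255/6 (T = -7 + (-1619 - 594)/6 = -7 + (1/6)*(-2213) = -7 - 2213/6 = -2255/6 ≈ -375.83)
T - 1*(-2584) = -2255/6 - 1*(-2584) = -2255/6 + 2584 = 13249/6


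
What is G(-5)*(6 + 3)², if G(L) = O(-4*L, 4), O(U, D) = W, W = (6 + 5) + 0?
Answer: 891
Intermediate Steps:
W = 11 (W = 11 + 0 = 11)
O(U, D) = 11
G(L) = 11
G(-5)*(6 + 3)² = 11*(6 + 3)² = 11*9² = 11*81 = 891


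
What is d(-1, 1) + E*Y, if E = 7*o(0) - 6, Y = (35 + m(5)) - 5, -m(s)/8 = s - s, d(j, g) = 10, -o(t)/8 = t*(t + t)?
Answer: -170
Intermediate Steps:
o(t) = -16*t² (o(t) = -8*t*(t + t) = -8*t*2*t = -16*t²)
m(s) = 0 (m(s) = -8*(s - s) = -8*0 = 0)
Y = 30 (Y = (35 + 0) - 5 = 35 - 5 = 30)
E = -6 (E = 7*(-16*0²) - 6 = 7*(-16*0) - 6 = 7*0 - 6 = 0 - 6 = -6)
d(-1, 1) + E*Y = 10 - 6*30 = 10 - 180 = -170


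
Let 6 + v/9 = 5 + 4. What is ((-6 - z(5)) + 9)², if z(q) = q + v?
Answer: 841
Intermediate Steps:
v = 27 (v = -54 + 9*(5 + 4) = -54 + 9*9 = -54 + 81 = 27)
z(q) = 27 + q (z(q) = q + 27 = 27 + q)
((-6 - z(5)) + 9)² = ((-6 - (27 + 5)) + 9)² = ((-6 - 1*32) + 9)² = ((-6 - 32) + 9)² = (-38 + 9)² = (-29)² = 841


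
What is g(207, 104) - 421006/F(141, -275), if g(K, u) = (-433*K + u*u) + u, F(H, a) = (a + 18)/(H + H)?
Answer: 98494965/257 ≈ 3.8325e+5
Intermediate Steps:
F(H, a) = (18 + a)/(2*H) (F(H, a) = (18 + a)/((2*H)) = (18 + a)*(1/(2*H)) = (18 + a)/(2*H))
g(K, u) = u + u² - 433*K (g(K, u) = (-433*K + u²) + u = (u² - 433*K) + u = u + u² - 433*K)
g(207, 104) - 421006/F(141, -275) = (104 + 104² - 433*207) - 421006*282/(18 - 275) = (104 + 10816 - 89631) - 421006/((½)*(1/141)*(-257)) = -78711 - 421006/(-257/282) = -78711 - 421006*(-282/257) = -78711 + 118723692/257 = 98494965/257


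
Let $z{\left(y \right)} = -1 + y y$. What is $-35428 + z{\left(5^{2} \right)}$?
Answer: $-34804$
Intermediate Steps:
$z{\left(y \right)} = -1 + y^{2}$
$-35428 + z{\left(5^{2} \right)} = -35428 - \left(1 - \left(5^{2}\right)^{2}\right) = -35428 - \left(1 - 25^{2}\right) = -35428 + \left(-1 + 625\right) = -35428 + 624 = -34804$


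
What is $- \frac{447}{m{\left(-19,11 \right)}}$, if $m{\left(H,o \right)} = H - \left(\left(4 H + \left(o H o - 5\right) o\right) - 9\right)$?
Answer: $- \frac{149}{8470} \approx -0.017592$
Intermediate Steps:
$m{\left(H,o \right)} = 9 - 3 H - o \left(-5 + H o^{2}\right)$ ($m{\left(H,o \right)} = H - \left(\left(4 H + \left(H o o - 5\right) o\right) - 9\right) = H - \left(\left(4 H + \left(H o^{2} - 5\right) o\right) - 9\right) = H - \left(\left(4 H + \left(-5 + H o^{2}\right) o\right) - 9\right) = H - \left(\left(4 H + o \left(-5 + H o^{2}\right)\right) - 9\right) = H - \left(-9 + 4 H + o \left(-5 + H o^{2}\right)\right) = 9 - 3 H - o \left(-5 + H o^{2}\right)$)
$- \frac{447}{m{\left(-19,11 \right)}} = - \frac{447}{9 - -57 + 5 \cdot 11 - - 19 \cdot 11^{3}} = - \frac{447}{9 + 57 + 55 - \left(-19\right) 1331} = - \frac{447}{9 + 57 + 55 + 25289} = - \frac{447}{25410} = \left(-447\right) \frac{1}{25410} = - \frac{149}{8470}$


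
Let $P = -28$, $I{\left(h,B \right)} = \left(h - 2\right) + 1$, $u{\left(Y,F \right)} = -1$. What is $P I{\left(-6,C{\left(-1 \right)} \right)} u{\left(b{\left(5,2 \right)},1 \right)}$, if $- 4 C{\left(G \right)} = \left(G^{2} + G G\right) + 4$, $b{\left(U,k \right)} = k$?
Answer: $-196$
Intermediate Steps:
$C{\left(G \right)} = -1 - \frac{G^{2}}{2}$ ($C{\left(G \right)} = - \frac{\left(G^{2} + G G\right) + 4}{4} = - \frac{\left(G^{2} + G^{2}\right) + 4}{4} = - \frac{2 G^{2} + 4}{4} = - \frac{4 + 2 G^{2}}{4} = -1 - \frac{G^{2}}{2}$)
$I{\left(h,B \right)} = -1 + h$ ($I{\left(h,B \right)} = \left(-2 + h\right) + 1 = -1 + h$)
$P I{\left(-6,C{\left(-1 \right)} \right)} u{\left(b{\left(5,2 \right)},1 \right)} = - 28 \left(-1 - 6\right) \left(-1\right) = \left(-28\right) \left(-7\right) \left(-1\right) = 196 \left(-1\right) = -196$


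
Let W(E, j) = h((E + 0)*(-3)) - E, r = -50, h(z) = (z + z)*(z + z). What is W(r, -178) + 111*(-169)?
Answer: 71291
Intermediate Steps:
h(z) = 4*z² (h(z) = (2*z)*(2*z) = 4*z²)
W(E, j) = -E + 36*E² (W(E, j) = 4*((E + 0)*(-3))² - E = 4*(E*(-3))² - E = 4*(-3*E)² - E = 4*(9*E²) - E = 36*E² - E = -E + 36*E²)
W(r, -178) + 111*(-169) = -50*(-1 + 36*(-50)) + 111*(-169) = -50*(-1 - 1800) - 18759 = -50*(-1801) - 18759 = 90050 - 18759 = 71291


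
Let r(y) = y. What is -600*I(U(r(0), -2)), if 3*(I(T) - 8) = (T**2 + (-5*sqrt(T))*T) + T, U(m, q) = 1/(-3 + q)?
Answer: -4768 - 40*I*sqrt(5) ≈ -4768.0 - 89.443*I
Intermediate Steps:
I(T) = 8 - 5*T**(3/2)/3 + T/3 + T**2/3 (I(T) = 8 + ((T**2 + (-5*sqrt(T))*T) + T)/3 = 8 + ((T**2 - 5*T**(3/2)) + T)/3 = 8 + (T + T**2 - 5*T**(3/2))/3 = 8 + (-5*T**(3/2)/3 + T/3 + T**2/3) = 8 - 5*T**(3/2)/3 + T/3 + T**2/3)
-600*I(U(r(0), -2)) = -600*(8 - 5*(-I*sqrt(5)/25)/3 + 1/(3*(-3 - 2)) + (1/(-3 - 2))**2/3) = -600*(8 - 5*(-I*sqrt(5)/25)/3 + (1/3)/(-5) + (1/(-5))**2/3) = -600*(8 - (-1)*I*sqrt(5)/15 + (1/3)*(-1/5) + (-1/5)**2/3) = -600*(8 - (-1)*I*sqrt(5)/15 - 1/15 + (1/3)*(1/25)) = -600*(8 + I*sqrt(5)/15 - 1/15 + 1/75) = -600*(596/75 + I*sqrt(5)/15) = -4768 - 40*I*sqrt(5)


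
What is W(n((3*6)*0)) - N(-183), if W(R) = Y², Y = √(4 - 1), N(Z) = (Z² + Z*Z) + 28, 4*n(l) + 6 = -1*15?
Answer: -67003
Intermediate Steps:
n(l) = -21/4 (n(l) = -3/2 + (-1*15)/4 = -3/2 + (¼)*(-15) = -3/2 - 15/4 = -21/4)
N(Z) = 28 + 2*Z² (N(Z) = (Z² + Z²) + 28 = 2*Z² + 28 = 28 + 2*Z²)
Y = √3 ≈ 1.7320
W(R) = 3 (W(R) = (√3)² = 3)
W(n((3*6)*0)) - N(-183) = 3 - (28 + 2*(-183)²) = 3 - (28 + 2*33489) = 3 - (28 + 66978) = 3 - 1*67006 = 3 - 67006 = -67003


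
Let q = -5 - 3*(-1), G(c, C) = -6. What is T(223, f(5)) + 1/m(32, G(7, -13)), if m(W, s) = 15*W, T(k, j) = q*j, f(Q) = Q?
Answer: -4799/480 ≈ -9.9979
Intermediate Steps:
q = -2 (q = -5 + 3 = -2)
T(k, j) = -2*j
T(223, f(5)) + 1/m(32, G(7, -13)) = -2*5 + 1/(15*32) = -10 + 1/480 = -4799/480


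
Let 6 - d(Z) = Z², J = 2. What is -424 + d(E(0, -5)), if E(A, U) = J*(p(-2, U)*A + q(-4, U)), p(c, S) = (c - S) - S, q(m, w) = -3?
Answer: -454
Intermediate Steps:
p(c, S) = c - 2*S
E(A, U) = -6 + 2*A*(-2 - 2*U) (E(A, U) = 2*((-2 - 2*U)*A - 3) = 2*(A*(-2 - 2*U) - 3) = 2*(-3 + A*(-2 - 2*U)) = -6 + 2*A*(-2 - 2*U))
d(Z) = 6 - Z²
-424 + d(E(0, -5)) = -424 + (6 - (-6 - 4*0*(1 - 5))²) = -424 + (6 - (-6 - 4*0*(-4))²) = -424 + (6 - (-6 + 0)²) = -424 + (6 - 1*(-6)²) = -424 + (6 - 1*36) = -424 + (6 - 36) = -424 - 30 = -454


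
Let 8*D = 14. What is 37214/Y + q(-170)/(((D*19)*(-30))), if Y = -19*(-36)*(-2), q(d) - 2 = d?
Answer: -92459/3420 ≈ -27.035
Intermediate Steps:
D = 7/4 (D = (⅛)*14 = 7/4 ≈ 1.7500)
q(d) = 2 + d
Y = -1368 (Y = 684*(-2) = -1368)
37214/Y + q(-170)/(((D*19)*(-30))) = 37214/(-1368) + (2 - 170)/((((7/4)*19)*(-30))) = 37214*(-1/1368) - 168/((133/4)*(-30)) = -18607/684 - 168/(-1995/2) = -18607/684 - 168*(-2/1995) = -18607/684 + 16/95 = -92459/3420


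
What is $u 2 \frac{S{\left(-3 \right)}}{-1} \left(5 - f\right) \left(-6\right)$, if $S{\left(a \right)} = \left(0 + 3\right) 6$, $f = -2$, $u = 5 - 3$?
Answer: $3024$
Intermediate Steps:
$u = 2$ ($u = 5 - 3 = 2$)
$S{\left(a \right)} = 18$ ($S{\left(a \right)} = 3 \cdot 6 = 18$)
$u 2 \frac{S{\left(-3 \right)}}{-1} \left(5 - f\right) \left(-6\right) = 2 \cdot 2 \frac{18}{-1} \left(5 - -2\right) \left(-6\right) = 4 \cdot 18 \left(-1\right) \left(5 + 2\right) \left(-6\right) = 4 \left(-18\right) 7 \left(-6\right) = \left(-72\right) 7 \left(-6\right) = \left(-504\right) \left(-6\right) = 3024$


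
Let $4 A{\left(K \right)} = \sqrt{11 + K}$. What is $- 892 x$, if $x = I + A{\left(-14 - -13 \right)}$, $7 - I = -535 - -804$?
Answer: $233704 - 223 \sqrt{10} \approx 2.33 \cdot 10^{5}$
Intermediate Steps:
$A{\left(K \right)} = \frac{\sqrt{11 + K}}{4}$
$I = -262$ ($I = 7 - \left(-535 - -804\right) = 7 - \left(-535 + 804\right) = 7 - 269 = -262$)
$x = -262 + \frac{\sqrt{10}}{4}$ ($x = -262 + \frac{\sqrt{11 - 1}}{4} = -262 + \frac{\sqrt{10}}{4} \approx -261.21$)
$- 892 x = - 892 \left(-262 + \frac{\sqrt{10}}{4}\right) = 233704 - 223 \sqrt{10}$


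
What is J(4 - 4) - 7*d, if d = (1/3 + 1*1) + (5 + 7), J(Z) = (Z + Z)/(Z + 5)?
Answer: -280/3 ≈ -93.333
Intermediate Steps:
J(Z) = 2*Z/(5 + Z) (J(Z) = (2*Z)/(5 + Z) = 2*Z/(5 + Z))
d = 40/3 (d = (⅓ + 1) + 12 = 4/3 + 12 = 40/3 ≈ 13.333)
J(4 - 4) - 7*d = 2*(4 - 4)/(5 + (4 - 4)) - 7*40/3 = 2*0/(5 + 0) - 280/3 = 2*0/5 - 280/3 = 2*0*(⅕) - 280/3 = 0 - 280/3 = -280/3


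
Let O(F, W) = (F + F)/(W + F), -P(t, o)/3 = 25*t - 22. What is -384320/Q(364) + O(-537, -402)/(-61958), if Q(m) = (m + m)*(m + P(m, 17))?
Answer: 3579835905/182380095443 ≈ 0.019628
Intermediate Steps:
P(t, o) = 66 - 75*t (P(t, o) = -3*(25*t - 22) = -3*(-22 + 25*t) = 66 - 75*t)
O(F, W) = 2*F/(F + W) (O(F, W) = (2*F)/(F + W) = 2*F/(F + W))
Q(m) = 2*m*(66 - 74*m) (Q(m) = (m + m)*(m + (66 - 75*m)) = (2*m)*(66 - 74*m) = 2*m*(66 - 74*m))
-384320/Q(364) + O(-537, -402)/(-61958) = -384320*1/(1456*(33 - 37*364)) + (2*(-537)/(-537 - 402))/(-61958) = -384320*1/(1456*(33 - 13468)) + (2*(-537)/(-939))*(-1/61958) = -384320/(4*364*(-13435)) + (2*(-537)*(-1/939))*(-1/61958) = -384320/(-19561360) + (358/313)*(-1/61958) = -384320*(-1/19561360) - 179/9696427 = 4804/244517 - 179/9696427 = 3579835905/182380095443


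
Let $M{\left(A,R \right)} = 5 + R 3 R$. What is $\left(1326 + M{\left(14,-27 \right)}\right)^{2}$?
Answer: $12376324$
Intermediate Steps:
$M{\left(A,R \right)} = 5 + 3 R^{2}$ ($M{\left(A,R \right)} = 5 + 3 R R = 5 + 3 R^{2}$)
$\left(1326 + M{\left(14,-27 \right)}\right)^{2} = \left(1326 + \left(5 + 3 \left(-27\right)^{2}\right)\right)^{2} = \left(1326 + \left(5 + 3 \cdot 729\right)\right)^{2} = \left(1326 + \left(5 + 2187\right)\right)^{2} = \left(1326 + 2192\right)^{2} = 3518^{2} = 12376324$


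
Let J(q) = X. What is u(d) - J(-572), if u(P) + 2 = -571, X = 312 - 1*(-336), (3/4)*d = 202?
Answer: -1221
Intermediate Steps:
d = 808/3 (d = (4/3)*202 = 808/3 ≈ 269.33)
X = 648 (X = 312 + 336 = 648)
u(P) = -573 (u(P) = -2 - 571 = -573)
J(q) = 648
u(d) - J(-572) = -573 - 1*648 = -573 - 648 = -1221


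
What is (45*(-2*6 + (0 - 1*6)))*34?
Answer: -27540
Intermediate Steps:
(45*(-2*6 + (0 - 1*6)))*34 = (45*(-12 + (0 - 6)))*34 = (45*(-12 - 6))*34 = (45*(-18))*34 = -810*34 = -27540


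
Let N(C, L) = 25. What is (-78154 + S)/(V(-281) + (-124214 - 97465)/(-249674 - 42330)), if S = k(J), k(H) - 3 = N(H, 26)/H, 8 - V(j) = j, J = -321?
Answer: -7325357177984/27160078035 ≈ -269.71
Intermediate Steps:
V(j) = 8 - j
k(H) = 3 + 25/H
S = 938/321 (S = 3 + 25/(-321) = 3 + 25*(-1/321) = 3 - 25/321 = 938/321 ≈ 2.9221)
(-78154 + S)/(V(-281) + (-124214 - 97465)/(-249674 - 42330)) = (-78154 + 938/321)/((8 - 1*(-281)) + (-124214 - 97465)/(-249674 - 42330)) = -25086496/(321*((8 + 281) - 221679/(-292004))) = -25086496/(321*(289 - 221679*(-1/292004))) = -25086496/(321*(289 + 221679/292004)) = -25086496/(321*84610835/292004) = -25086496/321*292004/84610835 = -7325357177984/27160078035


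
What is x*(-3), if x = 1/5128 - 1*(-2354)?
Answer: -36213939/5128 ≈ -7062.0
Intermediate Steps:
x = 12071313/5128 (x = 1/5128 + 2354 = 12071313/5128 ≈ 2354.0)
x*(-3) = (12071313/5128)*(-3) = -36213939/5128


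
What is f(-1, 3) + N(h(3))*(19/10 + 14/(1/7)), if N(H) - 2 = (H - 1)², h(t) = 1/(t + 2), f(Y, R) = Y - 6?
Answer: 32092/125 ≈ 256.74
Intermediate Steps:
f(Y, R) = -6 + Y
h(t) = 1/(2 + t)
N(H) = 2 + (-1 + H)² (N(H) = 2 + (H - 1)² = 2 + (-1 + H)²)
f(-1, 3) + N(h(3))*(19/10 + 14/(1/7)) = (-6 - 1) + (2 + (-1 + 1/(2 + 3))²)*(19/10 + 14/(1/7)) = -7 + (2 + (-1 + 1/5)²)*(19*(⅒) + 14/(⅐)) = -7 + (2 + (-1 + ⅕)²)*(19/10 + 14*7) = -7 + (2 + (-⅘)²)*(19/10 + 98) = -7 + (2 + 16/25)*(999/10) = -7 + (66/25)*(999/10) = -7 + 32967/125 = 32092/125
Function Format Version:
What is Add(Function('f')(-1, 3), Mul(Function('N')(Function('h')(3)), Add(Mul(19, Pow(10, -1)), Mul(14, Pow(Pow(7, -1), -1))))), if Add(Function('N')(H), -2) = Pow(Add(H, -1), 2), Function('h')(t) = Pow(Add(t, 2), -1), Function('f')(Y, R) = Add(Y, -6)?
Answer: Rational(32092, 125) ≈ 256.74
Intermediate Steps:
Function('f')(Y, R) = Add(-6, Y)
Function('h')(t) = Pow(Add(2, t), -1)
Function('N')(H) = Add(2, Pow(Add(-1, H), 2)) (Function('N')(H) = Add(2, Pow(Add(H, -1), 2)) = Add(2, Pow(Add(-1, H), 2)))
Add(Function('f')(-1, 3), Mul(Function('N')(Function('h')(3)), Add(Mul(19, Pow(10, -1)), Mul(14, Pow(Pow(7, -1), -1))))) = Add(Add(-6, -1), Mul(Add(2, Pow(Add(-1, Pow(Add(2, 3), -1)), 2)), Add(Mul(19, Pow(10, -1)), Mul(14, Pow(Pow(7, -1), -1))))) = Add(-7, Mul(Add(2, Pow(Add(-1, Pow(5, -1)), 2)), Add(Mul(19, Rational(1, 10)), Mul(14, Pow(Rational(1, 7), -1))))) = Add(-7, Mul(Add(2, Pow(Add(-1, Rational(1, 5)), 2)), Add(Rational(19, 10), Mul(14, 7)))) = Add(-7, Mul(Add(2, Pow(Rational(-4, 5), 2)), Add(Rational(19, 10), 98))) = Add(-7, Mul(Add(2, Rational(16, 25)), Rational(999, 10))) = Add(-7, Mul(Rational(66, 25), Rational(999, 10))) = Add(-7, Rational(32967, 125)) = Rational(32092, 125)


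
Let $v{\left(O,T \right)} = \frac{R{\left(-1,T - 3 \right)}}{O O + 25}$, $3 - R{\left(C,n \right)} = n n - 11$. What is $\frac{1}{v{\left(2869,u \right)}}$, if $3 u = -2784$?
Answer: $- \frac{8231186}{866747} \approx -9.4966$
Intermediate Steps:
$u = -928$ ($u = \frac{1}{3} \left(-2784\right) = -928$)
$R{\left(C,n \right)} = 14 - n^{2}$ ($R{\left(C,n \right)} = 3 - \left(n n - 11\right) = 3 - \left(n^{2} - 11\right) = 3 - \left(-11 + n^{2}\right) = 14 - n^{2}$)
$v{\left(O,T \right)} = \frac{14 - \left(-3 + T\right)^{2}}{25 + O^{2}}$ ($v{\left(O,T \right)} = \frac{14 - \left(T - 3\right)^{2}}{O O + 25} = \frac{14 - \left(T - 3\right)^{2}}{O^{2} + 25} = \frac{14 - \left(-3 + T\right)^{2}}{25 + O^{2}}$)
$\frac{1}{v{\left(2869,u \right)}} = \frac{1}{\frac{1}{25 + 2869^{2}} \left(14 - \left(-3 - 928\right)^{2}\right)} = \frac{1}{\frac{1}{25 + 8231161} \left(14 - \left(-931\right)^{2}\right)} = \frac{1}{\frac{1}{8231186} \left(14 - 866761\right)} = \frac{1}{\frac{1}{8231186} \left(-866747\right)} = \frac{1}{- \frac{866747}{8231186}} = - \frac{8231186}{866747}$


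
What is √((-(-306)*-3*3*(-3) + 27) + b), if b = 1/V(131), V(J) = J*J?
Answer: √142247530/131 ≈ 91.044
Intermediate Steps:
V(J) = J²
b = 1/17161 (b = 1/(131²) = 1/17161 ≈ 5.8272e-5)
√((-(-306)*-3*3*(-3) + 27) + b) = √((-(-306)*-3*3*(-3) + 27) + 1/17161) = √((-(-306)*(-9*(-3)) + 27) + 1/17161) = √((-(-306)*27 + 27) + 1/17161) = √((-51*(-162) + 27) + 1/17161) = √((8262 + 27) + 1/17161) = √(8289 + 1/17161) = √(142247530/17161) = √142247530/131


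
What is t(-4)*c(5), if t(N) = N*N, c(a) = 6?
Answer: 96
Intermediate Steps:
t(N) = N²
t(-4)*c(5) = (-4)²*6 = 16*6 = 96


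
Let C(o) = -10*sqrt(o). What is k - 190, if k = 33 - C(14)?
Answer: -157 + 10*sqrt(14) ≈ -119.58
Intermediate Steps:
k = 33 + 10*sqrt(14) (k = 33 - (-10)*sqrt(14) = 33 + 10*sqrt(14) ≈ 70.417)
k - 190 = (33 + 10*sqrt(14)) - 190 = -157 + 10*sqrt(14)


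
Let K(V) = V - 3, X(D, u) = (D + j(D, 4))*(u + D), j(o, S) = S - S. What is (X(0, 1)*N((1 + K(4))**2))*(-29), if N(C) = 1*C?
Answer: 0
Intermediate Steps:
j(o, S) = 0
X(D, u) = D*(D + u) (X(D, u) = (D + 0)*(u + D) = D*(D + u))
K(V) = -3 + V
N(C) = C
(X(0, 1)*N((1 + K(4))**2))*(-29) = ((0*(0 + 1))*(1 + (-3 + 4))**2)*(-29) = ((0*1)*(1 + 1)**2)*(-29) = (0*2**2)*(-29) = (0*4)*(-29) = 0*(-29) = 0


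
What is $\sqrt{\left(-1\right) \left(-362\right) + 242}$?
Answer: $2 \sqrt{151} \approx 24.576$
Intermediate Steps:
$\sqrt{\left(-1\right) \left(-362\right) + 242} = \sqrt{362 + 242} = \sqrt{604} = 2 \sqrt{151}$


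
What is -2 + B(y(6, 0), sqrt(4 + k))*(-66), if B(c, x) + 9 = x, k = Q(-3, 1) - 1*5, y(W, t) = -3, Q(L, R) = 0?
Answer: 592 - 66*I ≈ 592.0 - 66.0*I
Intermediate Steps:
k = -5 (k = 0 - 1*5 = 0 - 5 = -5)
B(c, x) = -9 + x
-2 + B(y(6, 0), sqrt(4 + k))*(-66) = -2 + (-9 + sqrt(4 - 5))*(-66) = -2 + (-9 + sqrt(-1))*(-66) = -2 + (-9 + I)*(-66) = -2 + (594 - 66*I) = 592 - 66*I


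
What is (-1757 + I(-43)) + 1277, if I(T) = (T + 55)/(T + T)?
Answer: -20646/43 ≈ -480.14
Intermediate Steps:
I(T) = (55 + T)/(2*T) (I(T) = (55 + T)/((2*T)) = (55 + T)*(1/(2*T)) = (55 + T)/(2*T))
(-1757 + I(-43)) + 1277 = (-1757 + (½)*(55 - 43)/(-43)) + 1277 = (-1757 + (½)*(-1/43)*12) + 1277 = (-1757 - 6/43) + 1277 = -75557/43 + 1277 = -20646/43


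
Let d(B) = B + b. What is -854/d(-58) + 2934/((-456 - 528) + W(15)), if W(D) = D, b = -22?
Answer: 98801/12920 ≈ 7.6471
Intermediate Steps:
d(B) = -22 + B (d(B) = B - 22 = -22 + B)
-854/d(-58) + 2934/((-456 - 528) + W(15)) = -854/(-22 - 58) + 2934/((-456 - 528) + 15) = -854/(-80) + 2934/(-984 + 15) = -854*(-1/80) + 2934/(-969) = 427/40 + 2934*(-1/969) = 427/40 - 978/323 = 98801/12920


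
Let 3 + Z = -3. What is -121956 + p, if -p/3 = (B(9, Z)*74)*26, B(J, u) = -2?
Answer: -110412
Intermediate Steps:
Z = -6 (Z = -3 - 3 = -6)
p = 11544 (p = -3*(-2*74)*26 = -(-444)*26 = -3*(-3848) = 11544)
-121956 + p = -121956 + 11544 = -110412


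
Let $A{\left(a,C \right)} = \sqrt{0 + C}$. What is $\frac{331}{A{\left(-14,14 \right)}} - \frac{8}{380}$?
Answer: $- \frac{2}{95} + \frac{331 \sqrt{14}}{14} \approx 88.442$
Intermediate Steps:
$A{\left(a,C \right)} = \sqrt{C}$
$\frac{331}{A{\left(-14,14 \right)}} - \frac{8}{380} = \frac{331}{\sqrt{14}} - \frac{8}{380} = 331 \frac{\sqrt{14}}{14} - \frac{2}{95} = \frac{331 \sqrt{14}}{14} - \frac{2}{95} = - \frac{2}{95} + \frac{331 \sqrt{14}}{14}$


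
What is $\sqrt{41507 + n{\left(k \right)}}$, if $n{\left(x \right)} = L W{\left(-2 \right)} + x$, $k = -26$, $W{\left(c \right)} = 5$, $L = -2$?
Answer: $\sqrt{41471} \approx 203.64$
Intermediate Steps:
$n{\left(x \right)} = -10 + x$ ($n{\left(x \right)} = \left(-2\right) 5 + x = -10 + x$)
$\sqrt{41507 + n{\left(k \right)}} = \sqrt{41507 - 36} = \sqrt{41471}$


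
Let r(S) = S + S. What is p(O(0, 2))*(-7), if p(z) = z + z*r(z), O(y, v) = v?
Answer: -70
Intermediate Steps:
r(S) = 2*S
p(z) = z + 2*z**2 (p(z) = z + z*(2*z) = z + 2*z**2)
p(O(0, 2))*(-7) = (2*(1 + 2*2))*(-7) = (2*(1 + 4))*(-7) = (2*5)*(-7) = 10*(-7) = -70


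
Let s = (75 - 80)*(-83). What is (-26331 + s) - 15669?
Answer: -41585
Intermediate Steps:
s = 415 (s = -5*(-83) = 415)
(-26331 + s) - 15669 = (-26331 + 415) - 15669 = -25916 - 15669 = -41585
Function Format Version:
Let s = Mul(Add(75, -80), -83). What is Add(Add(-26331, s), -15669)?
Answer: -41585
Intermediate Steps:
s = 415 (s = Mul(-5, -83) = 415)
Add(Add(-26331, s), -15669) = Add(Add(-26331, 415), -15669) = Add(-25916, -15669) = -41585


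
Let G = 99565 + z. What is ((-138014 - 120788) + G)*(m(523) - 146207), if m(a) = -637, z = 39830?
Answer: 17534201508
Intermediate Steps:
G = 139395 (G = 99565 + 39830 = 139395)
((-138014 - 120788) + G)*(m(523) - 146207) = ((-138014 - 120788) + 139395)*(-637 - 146207) = (-258802 + 139395)*(-146844) = -119407*(-146844) = 17534201508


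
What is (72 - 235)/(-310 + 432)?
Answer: -163/122 ≈ -1.3361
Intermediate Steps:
(72 - 235)/(-310 + 432) = -163/122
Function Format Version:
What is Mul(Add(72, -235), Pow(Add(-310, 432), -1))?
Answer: Rational(-163, 122) ≈ -1.3361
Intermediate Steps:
Mul(Add(72, -235), Pow(Add(-310, 432), -1)) = Mul(-163, Pow(122, -1)) = Mul(-163, Rational(1, 122)) = Rational(-163, 122)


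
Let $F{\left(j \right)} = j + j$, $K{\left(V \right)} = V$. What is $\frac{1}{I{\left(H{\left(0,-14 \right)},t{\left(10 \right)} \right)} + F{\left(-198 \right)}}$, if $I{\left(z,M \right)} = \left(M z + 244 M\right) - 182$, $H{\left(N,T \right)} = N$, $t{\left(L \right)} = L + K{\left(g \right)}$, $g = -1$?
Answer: $\frac{1}{1618} \approx 0.00061805$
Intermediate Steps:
$t{\left(L \right)} = -1 + L$ ($t{\left(L \right)} = L - 1 = -1 + L$)
$I{\left(z,M \right)} = -182 + 244 M + M z$ ($I{\left(z,M \right)} = \left(244 M + M z\right) - 182 = -182 + 244 M + M z$)
$F{\left(j \right)} = 2 j$
$\frac{1}{I{\left(H{\left(0,-14 \right)},t{\left(10 \right)} \right)} + F{\left(-198 \right)}} = \frac{1}{\left(-182 + 244 \left(-1 + 10\right) + \left(-1 + 10\right) 0\right) + 2 \left(-198\right)} = \frac{1}{\left(-182 + 244 \cdot 9 + 9 \cdot 0\right) - 396} = \frac{1}{\left(-182 + 2196 + 0\right) - 396} = \frac{1}{2014 - 396} = \frac{1}{1618}$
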